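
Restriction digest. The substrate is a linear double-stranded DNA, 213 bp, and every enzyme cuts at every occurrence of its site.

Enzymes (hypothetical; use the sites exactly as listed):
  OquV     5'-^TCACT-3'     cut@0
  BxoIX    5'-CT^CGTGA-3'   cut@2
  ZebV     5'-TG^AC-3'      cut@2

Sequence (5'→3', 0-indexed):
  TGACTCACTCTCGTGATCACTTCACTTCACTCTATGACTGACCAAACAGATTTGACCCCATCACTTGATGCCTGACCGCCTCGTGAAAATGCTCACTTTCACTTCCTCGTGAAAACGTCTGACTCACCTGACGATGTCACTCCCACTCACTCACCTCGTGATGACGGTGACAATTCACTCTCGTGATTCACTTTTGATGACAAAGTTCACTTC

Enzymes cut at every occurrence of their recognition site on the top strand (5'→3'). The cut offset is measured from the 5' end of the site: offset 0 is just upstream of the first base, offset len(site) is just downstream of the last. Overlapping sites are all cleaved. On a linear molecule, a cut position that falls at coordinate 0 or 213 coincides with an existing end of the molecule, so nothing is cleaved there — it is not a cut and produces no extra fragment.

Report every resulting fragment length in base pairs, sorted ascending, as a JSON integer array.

[2,2,4,5,5,5,5,6,6,6,6,6,7,7,7,7,7,7,9,9,10,10,10,11,12,14,14,14]

Site scan:
  OquV TCACT/0: at [4, 16, 21, 26, 60, 92, 98, 136, 146, 174, 187, 206] ⇒ [4, 16, 21, 26, 60, 92, 98, 136, 146, 174, 187, 206]
  BxoIX CTCGTGA/2: at [9, 79, 105, 154, 179] ⇒ [11, 81, 107, 156, 181]
  ZebV TGAC/2: at [0, 34, 38, 52, 72, 119, 128, 161, 167, 197] ⇒ [2, 36, 40, 54, 74, 121, 130, 163, 169, 199]

Pooled cuts: [2, 4, 11, 16, 21, 26, 36, 40, 54, 60, 74, 81, 92, 98, 107, 121, 130, 136, 146, 156, 163, 169, 174, 181, 187, 199, 206]

Fragments:
  [0,2): 2 bp
  [2,4): 2 bp
  [4,11): 7 bp
  [11,16): 5 bp
  [16,21): 5 bp
  [21,26): 5 bp
  [26,36): 10 bp
  [36,40): 4 bp
  [40,54): 14 bp
  [54,60): 6 bp
  [60,74): 14 bp
  [74,81): 7 bp
  [81,92): 11 bp
  [92,98): 6 bp
  [98,107): 9 bp
  [107,121): 14 bp
  [121,130): 9 bp
  [130,136): 6 bp
  [136,146): 10 bp
  [146,156): 10 bp
  [156,163): 7 bp
  [163,169): 6 bp
  [169,174): 5 bp
  [174,181): 7 bp
  [181,187): 6 bp
  [187,199): 12 bp
  [199,206): 7 bp
  [206,213): 7 bp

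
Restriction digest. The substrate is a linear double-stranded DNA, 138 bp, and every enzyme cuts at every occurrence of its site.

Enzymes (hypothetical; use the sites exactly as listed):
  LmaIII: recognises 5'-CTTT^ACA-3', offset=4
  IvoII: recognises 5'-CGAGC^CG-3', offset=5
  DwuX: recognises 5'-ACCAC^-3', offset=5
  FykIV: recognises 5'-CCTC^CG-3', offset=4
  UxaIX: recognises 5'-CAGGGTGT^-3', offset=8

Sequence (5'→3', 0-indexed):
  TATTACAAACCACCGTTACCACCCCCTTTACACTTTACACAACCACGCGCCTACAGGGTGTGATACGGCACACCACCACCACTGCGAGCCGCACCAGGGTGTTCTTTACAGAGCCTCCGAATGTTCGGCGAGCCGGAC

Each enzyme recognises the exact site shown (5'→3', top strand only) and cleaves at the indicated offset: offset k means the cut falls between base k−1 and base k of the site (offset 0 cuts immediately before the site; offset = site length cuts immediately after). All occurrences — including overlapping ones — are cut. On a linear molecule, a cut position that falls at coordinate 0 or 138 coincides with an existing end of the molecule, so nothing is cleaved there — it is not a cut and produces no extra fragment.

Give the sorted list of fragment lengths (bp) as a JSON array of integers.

Scan for sites:
  LmaIII CTTTACA/4: at [25, 32, 103] ⇒ [29, 36, 107]
  IvoII CGAGCCG/5: at [84, 128] ⇒ [89, 133]
  DwuX ACCAC/5: at [8, 17, 41, 71, 74, 77] ⇒ [13, 22, 46, 76, 79, 82]
  FykIV CCTCCG/4: at [113] ⇒ [117]
  UxaIX CAGGGTGT/8: at [53, 94] ⇒ [61, 102]

All cut coordinates (distinct, sorted): [13, 22, 29, 36, 46, 61, 76, 79, 82, 89, 102, 107, 117, 133]

Fragment lengths:
  [0,13): 13 bp
  [13,22): 9 bp
  [22,29): 7 bp
  [29,36): 7 bp
  [36,46): 10 bp
  [46,61): 15 bp
  [61,76): 15 bp
  [76,79): 3 bp
  [79,82): 3 bp
  [82,89): 7 bp
  [89,102): 13 bp
  [102,107): 5 bp
  [107,117): 10 bp
  [117,133): 16 bp
  [133,138): 5 bp

[3,3,5,5,7,7,7,9,10,10,13,13,15,15,16]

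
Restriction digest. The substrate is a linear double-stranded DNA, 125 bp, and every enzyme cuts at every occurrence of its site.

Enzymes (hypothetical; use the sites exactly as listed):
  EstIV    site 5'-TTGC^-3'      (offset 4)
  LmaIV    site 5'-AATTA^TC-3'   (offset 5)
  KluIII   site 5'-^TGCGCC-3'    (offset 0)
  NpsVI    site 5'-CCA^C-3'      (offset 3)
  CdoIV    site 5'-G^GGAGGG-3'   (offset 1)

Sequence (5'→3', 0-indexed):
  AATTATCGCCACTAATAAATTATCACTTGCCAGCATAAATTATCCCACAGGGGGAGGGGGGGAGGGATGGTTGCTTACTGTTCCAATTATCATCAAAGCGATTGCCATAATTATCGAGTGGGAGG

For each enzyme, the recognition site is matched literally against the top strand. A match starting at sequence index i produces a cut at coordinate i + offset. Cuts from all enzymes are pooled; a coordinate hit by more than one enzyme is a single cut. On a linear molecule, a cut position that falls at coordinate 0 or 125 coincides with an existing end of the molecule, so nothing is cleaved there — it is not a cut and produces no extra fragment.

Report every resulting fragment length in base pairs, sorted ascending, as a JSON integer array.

[5,5,5,6,8,8,8,11,12,12,14,15,16]

Scan for sites:
  EstIV TTGC/4: at [26, 70, 101] ⇒ [30, 74, 105]
  LmaIV AATTATC/5: at [0, 17, 37, 84, 108] ⇒ [5, 22, 42, 89, 113]
  KluIII (TGCGCC, off=0): no sites
  NpsVI CCAC/3: at [8, 44] ⇒ [11, 47]
  CdoIV GGGAGGG/1: at [51, 59] ⇒ [52, 60]

Pooled cuts: [5, 11, 22, 30, 42, 47, 52, 60, 74, 89, 105, 113]

Fragment lengths:
  [0,5): 5 bp
  [5,11): 6 bp
  [11,22): 11 bp
  [22,30): 8 bp
  [30,42): 12 bp
  [42,47): 5 bp
  [47,52): 5 bp
  [52,60): 8 bp
  [60,74): 14 bp
  [74,89): 15 bp
  [89,105): 16 bp
  [105,113): 8 bp
  [113,125): 12 bp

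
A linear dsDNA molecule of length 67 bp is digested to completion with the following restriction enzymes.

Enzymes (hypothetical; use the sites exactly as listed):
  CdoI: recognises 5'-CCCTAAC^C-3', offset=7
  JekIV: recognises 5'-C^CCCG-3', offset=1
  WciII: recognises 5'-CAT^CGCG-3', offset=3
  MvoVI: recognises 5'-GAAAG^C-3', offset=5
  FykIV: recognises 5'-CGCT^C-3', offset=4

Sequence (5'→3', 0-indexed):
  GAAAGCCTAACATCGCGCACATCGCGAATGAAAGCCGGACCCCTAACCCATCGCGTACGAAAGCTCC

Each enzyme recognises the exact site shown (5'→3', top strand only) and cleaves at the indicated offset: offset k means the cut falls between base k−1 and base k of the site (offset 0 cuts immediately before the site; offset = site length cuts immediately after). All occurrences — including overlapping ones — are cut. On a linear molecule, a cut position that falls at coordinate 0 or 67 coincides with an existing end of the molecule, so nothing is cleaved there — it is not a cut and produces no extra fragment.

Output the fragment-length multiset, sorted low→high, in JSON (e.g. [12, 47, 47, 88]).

Scan for sites:
  CdoI CCCTAACC/7: at [40] ⇒ [47]
  JekIV (CCCCG, off=1): no sites
  WciII CATCGCG/3: at [10, 19, 48] ⇒ [13, 22, 51]
  MvoVI GAAAGC/5: at [0, 29, 58] ⇒ [5, 34, 63]
  FykIV (CGCTC, off=4): no sites

All cut coordinates (distinct, sorted): [5, 13, 22, 34, 47, 51, 63]

Fragments:
  [0,5): 5 bp
  [5,13): 8 bp
  [13,22): 9 bp
  [22,34): 12 bp
  [34,47): 13 bp
  [47,51): 4 bp
  [51,63): 12 bp
  [63,67): 4 bp

[4,4,5,8,9,12,12,13]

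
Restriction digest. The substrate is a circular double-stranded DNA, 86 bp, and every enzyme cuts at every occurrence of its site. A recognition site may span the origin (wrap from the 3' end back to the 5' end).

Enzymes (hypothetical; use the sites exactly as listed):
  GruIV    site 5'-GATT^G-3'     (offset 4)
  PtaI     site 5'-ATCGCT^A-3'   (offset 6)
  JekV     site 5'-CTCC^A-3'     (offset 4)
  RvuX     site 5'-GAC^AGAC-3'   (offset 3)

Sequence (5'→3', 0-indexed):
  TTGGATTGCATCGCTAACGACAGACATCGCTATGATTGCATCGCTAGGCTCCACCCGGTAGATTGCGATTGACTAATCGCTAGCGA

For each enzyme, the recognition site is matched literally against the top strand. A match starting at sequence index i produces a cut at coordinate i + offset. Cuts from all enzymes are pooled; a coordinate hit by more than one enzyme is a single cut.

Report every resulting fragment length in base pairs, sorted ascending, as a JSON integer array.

Site scan:
  GruIV GATTG/4: at [3, 33, 60, 66, 84] ⇒ [2, 7, 37, 64, 70]
  PtaI ATCGCTA/6: at [9, 25, 39, 75] ⇒ [15, 31, 45, 81]
  JekV CTCCA/4: at [48] ⇒ [52]
  RvuX GACAGAC/3: at [18] ⇒ [21]

Pooled cuts: [2, 7, 15, 21, 31, 37, 45, 52, 64, 70, 81]

Fragment lengths:
  2→7: 5 bp
  7→15: 8 bp
  15→21: 6 bp
  21→31: 10 bp
  31→37: 6 bp
  37→45: 8 bp
  45→52: 7 bp
  52→64: 12 bp
  64→70: 6 bp
  70→81: 11 bp
  81→2 (wrap): 86-81+2 = 7 bp

[5,6,6,6,7,7,8,8,10,11,12]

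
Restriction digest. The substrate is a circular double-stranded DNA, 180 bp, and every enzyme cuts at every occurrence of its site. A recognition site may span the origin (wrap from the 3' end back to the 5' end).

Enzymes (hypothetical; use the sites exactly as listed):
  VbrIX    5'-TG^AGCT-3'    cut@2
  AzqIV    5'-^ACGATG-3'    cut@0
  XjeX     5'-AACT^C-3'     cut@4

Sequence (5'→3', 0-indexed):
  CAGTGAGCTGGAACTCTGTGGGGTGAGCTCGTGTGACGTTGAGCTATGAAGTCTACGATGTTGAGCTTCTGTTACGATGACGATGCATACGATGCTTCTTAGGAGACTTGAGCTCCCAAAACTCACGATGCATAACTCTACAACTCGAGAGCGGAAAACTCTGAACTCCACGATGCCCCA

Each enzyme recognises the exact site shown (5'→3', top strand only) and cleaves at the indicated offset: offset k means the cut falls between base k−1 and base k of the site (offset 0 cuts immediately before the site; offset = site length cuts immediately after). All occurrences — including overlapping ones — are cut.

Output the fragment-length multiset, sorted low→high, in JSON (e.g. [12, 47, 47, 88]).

Scan for sites:
  VbrIX (TGAGCT, off=2): starts [3, 23, 39, 61, 108] → cuts [5, 25, 41, 63, 110]
  AzqIV (ACGATG, off=0): starts [54, 73, 79, 88, 124, 169] → cuts [54, 73, 79, 88, 124, 169]
  XjeX (AACTC, off=4): starts [11, 119, 133, 141, 156, 163] → cuts [15, 123, 137, 145, 160, 167]

All cut coordinates (distinct, sorted): [5, 15, 25, 41, 54, 63, 73, 79, 88, 110, 123, 124, 137, 145, 160, 167, 169]

Fragments:
  5→15: 10 bp
  15→25: 10 bp
  25→41: 16 bp
  41→54: 13 bp
  54→63: 9 bp
  63→73: 10 bp
  73→79: 6 bp
  79→88: 9 bp
  88→110: 22 bp
  110→123: 13 bp
  123→124: 1 bp
  124→137: 13 bp
  137→145: 8 bp
  145→160: 15 bp
  160→167: 7 bp
  167→169: 2 bp
  169→5 (wrap): 180-169+5 = 16 bp

[1,2,6,7,8,9,9,10,10,10,13,13,13,15,16,16,22]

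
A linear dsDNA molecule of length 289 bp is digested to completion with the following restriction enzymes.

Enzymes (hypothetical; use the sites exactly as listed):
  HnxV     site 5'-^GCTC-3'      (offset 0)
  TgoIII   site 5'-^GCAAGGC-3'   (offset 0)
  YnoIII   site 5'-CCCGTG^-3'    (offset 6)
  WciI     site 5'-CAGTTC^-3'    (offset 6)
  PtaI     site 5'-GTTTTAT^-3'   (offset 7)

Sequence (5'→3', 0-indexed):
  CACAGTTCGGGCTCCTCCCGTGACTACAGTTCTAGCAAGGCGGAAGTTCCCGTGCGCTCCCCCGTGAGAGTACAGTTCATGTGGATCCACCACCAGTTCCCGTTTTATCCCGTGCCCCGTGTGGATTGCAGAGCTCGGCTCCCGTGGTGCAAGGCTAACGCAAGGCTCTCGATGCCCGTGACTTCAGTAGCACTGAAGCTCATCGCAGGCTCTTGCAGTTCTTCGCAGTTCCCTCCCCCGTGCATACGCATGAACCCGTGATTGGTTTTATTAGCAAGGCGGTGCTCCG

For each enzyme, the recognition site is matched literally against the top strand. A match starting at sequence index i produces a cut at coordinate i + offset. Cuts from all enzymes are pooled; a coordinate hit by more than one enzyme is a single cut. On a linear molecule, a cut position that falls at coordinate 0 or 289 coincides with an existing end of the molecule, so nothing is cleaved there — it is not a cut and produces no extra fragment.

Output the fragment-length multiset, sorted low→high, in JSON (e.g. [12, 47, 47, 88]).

Scan for sites:
  HnxV (GCTC, off=0): starts [10, 55, 132, 137, 164, 197, 208, 283] → cuts [10, 55, 132, 137, 164, 197, 208, 283]
  TgoIII (GCAAGGC, off=0): starts [34, 148, 159, 273] → cuts [34, 148, 159, 273]
  YnoIII (CCCGTG, off=6): starts [16, 48, 60, 108, 115, 140, 174, 236, 254] → cuts [22, 54, 66, 114, 121, 146, 180, 242, 260]
  WciI (CAGTTC, off=6): starts [2, 26, 72, 93, 215, 225] → cuts [8, 32, 78, 99, 221, 231]
  PtaI (GTTTTAT, off=7): starts [101, 264] → cuts [108, 271]

Pooled cuts: [8, 10, 22, 32, 34, 54, 55, 66, 78, 99, 108, 114, 121, 132, 137, 146, 148, 159, 164, 180, 197, 208, 221, 231, 242, 260, 271, 273, 283]

Fragments:
  [0,8): 8 bp
  [8,10): 2 bp
  [10,22): 12 bp
  [22,32): 10 bp
  [32,34): 2 bp
  [34,54): 20 bp
  [54,55): 1 bp
  [55,66): 11 bp
  [66,78): 12 bp
  [78,99): 21 bp
  [99,108): 9 bp
  [108,114): 6 bp
  [114,121): 7 bp
  [121,132): 11 bp
  [132,137): 5 bp
  [137,146): 9 bp
  [146,148): 2 bp
  [148,159): 11 bp
  [159,164): 5 bp
  [164,180): 16 bp
  [180,197): 17 bp
  [197,208): 11 bp
  [208,221): 13 bp
  [221,231): 10 bp
  [231,242): 11 bp
  [242,260): 18 bp
  [260,271): 11 bp
  [271,273): 2 bp
  [273,283): 10 bp
  [283,289): 6 bp

[1,2,2,2,2,5,5,6,6,7,8,9,9,10,10,10,11,11,11,11,11,11,12,12,13,16,17,18,20,21]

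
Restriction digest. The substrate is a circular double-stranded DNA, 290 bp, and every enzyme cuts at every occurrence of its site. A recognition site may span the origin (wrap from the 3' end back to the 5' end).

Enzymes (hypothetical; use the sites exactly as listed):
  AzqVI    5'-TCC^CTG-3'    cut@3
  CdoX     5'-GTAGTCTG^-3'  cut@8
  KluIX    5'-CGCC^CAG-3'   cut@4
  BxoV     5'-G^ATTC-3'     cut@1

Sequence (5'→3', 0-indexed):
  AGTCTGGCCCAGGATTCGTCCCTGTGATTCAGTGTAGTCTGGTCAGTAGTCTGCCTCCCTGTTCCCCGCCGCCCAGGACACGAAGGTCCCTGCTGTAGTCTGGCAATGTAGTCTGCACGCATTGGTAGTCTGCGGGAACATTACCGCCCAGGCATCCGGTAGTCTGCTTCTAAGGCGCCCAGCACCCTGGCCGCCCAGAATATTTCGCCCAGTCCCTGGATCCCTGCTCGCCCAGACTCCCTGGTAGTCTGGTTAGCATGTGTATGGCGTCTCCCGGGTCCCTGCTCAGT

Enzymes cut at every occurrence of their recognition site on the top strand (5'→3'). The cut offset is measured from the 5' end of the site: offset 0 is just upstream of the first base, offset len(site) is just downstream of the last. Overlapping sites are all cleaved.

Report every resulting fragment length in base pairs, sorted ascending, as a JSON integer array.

[5,5,6,7,8,8,8,9,11,12,13,13,13,14,15,15,15,16,16,16,17,18,30]

Site scan:
  AzqVI TCCCTG/3: at [18, 55, 86, 212, 220, 237, 278] ⇒ [21, 58, 89, 215, 223, 240, 281]
  CdoX GTAGTCTG/8: at [33, 45, 94, 107, 124, 158, 243, 288] ⇒ [6, 41, 53, 102, 115, 132, 166, 251]
  KluIX CGCCCAG/4: at [69, 144, 175, 191, 205, 228] ⇒ [73, 148, 179, 195, 209, 232]
  BxoV GATTC/1: at [12, 25] ⇒ [13, 26]

Pooled cuts: [6, 13, 21, 26, 41, 53, 58, 73, 89, 102, 115, 132, 148, 166, 179, 195, 209, 215, 223, 232, 240, 251, 281]

Fragments:
  6→13: 7 bp
  13→21: 8 bp
  21→26: 5 bp
  26→41: 15 bp
  41→53: 12 bp
  53→58: 5 bp
  58→73: 15 bp
  73→89: 16 bp
  89→102: 13 bp
  102→115: 13 bp
  115→132: 17 bp
  132→148: 16 bp
  148→166: 18 bp
  166→179: 13 bp
  179→195: 16 bp
  195→209: 14 bp
  209→215: 6 bp
  215→223: 8 bp
  223→232: 9 bp
  232→240: 8 bp
  240→251: 11 bp
  251→281: 30 bp
  281→6 (wrap): 290-281+6 = 15 bp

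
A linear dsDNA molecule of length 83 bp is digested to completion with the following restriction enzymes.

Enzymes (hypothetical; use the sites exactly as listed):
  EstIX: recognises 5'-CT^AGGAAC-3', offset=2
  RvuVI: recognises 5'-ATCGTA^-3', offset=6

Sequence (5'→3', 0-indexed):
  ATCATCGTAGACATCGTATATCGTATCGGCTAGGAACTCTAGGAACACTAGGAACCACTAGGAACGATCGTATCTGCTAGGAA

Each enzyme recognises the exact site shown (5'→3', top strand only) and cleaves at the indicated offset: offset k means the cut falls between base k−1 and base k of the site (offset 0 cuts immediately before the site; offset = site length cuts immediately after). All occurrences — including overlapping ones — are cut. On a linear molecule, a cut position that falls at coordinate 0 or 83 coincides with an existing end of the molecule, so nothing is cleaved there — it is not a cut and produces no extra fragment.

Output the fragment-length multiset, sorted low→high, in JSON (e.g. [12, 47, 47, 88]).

Site scan:
  EstIX CTAGGAAC/2: at [29, 38, 47, 57] ⇒ [31, 40, 49, 59]
  RvuVI ATCGTA/6: at [3, 12, 19, 66] ⇒ [9, 18, 25, 72]

Pooled cuts: [9, 18, 25, 31, 40, 49, 59, 72]

Fragments:
  [0,9): 9 bp
  [9,18): 9 bp
  [18,25): 7 bp
  [25,31): 6 bp
  [31,40): 9 bp
  [40,49): 9 bp
  [49,59): 10 bp
  [59,72): 13 bp
  [72,83): 11 bp

[6,7,9,9,9,9,10,11,13]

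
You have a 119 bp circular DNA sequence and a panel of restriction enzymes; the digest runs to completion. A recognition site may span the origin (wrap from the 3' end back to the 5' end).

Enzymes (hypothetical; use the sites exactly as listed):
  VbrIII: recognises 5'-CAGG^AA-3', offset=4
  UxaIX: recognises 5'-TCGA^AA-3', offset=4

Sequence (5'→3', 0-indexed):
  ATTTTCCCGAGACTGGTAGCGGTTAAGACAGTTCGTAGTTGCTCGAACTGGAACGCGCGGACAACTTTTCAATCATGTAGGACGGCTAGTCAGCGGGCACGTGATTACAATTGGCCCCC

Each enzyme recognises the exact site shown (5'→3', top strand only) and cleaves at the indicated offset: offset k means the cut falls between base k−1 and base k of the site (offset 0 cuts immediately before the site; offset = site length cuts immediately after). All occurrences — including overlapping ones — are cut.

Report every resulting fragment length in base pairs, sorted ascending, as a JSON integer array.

Per-enzyme occurrences:
  VbrIII (CAGGAA, off=4): no sites
  UxaIX (TCGAAA, off=4): no sites

Pooled cuts: ∅

Fragment lengths:
  no cuts → one circular fragment of 119 bp

[119]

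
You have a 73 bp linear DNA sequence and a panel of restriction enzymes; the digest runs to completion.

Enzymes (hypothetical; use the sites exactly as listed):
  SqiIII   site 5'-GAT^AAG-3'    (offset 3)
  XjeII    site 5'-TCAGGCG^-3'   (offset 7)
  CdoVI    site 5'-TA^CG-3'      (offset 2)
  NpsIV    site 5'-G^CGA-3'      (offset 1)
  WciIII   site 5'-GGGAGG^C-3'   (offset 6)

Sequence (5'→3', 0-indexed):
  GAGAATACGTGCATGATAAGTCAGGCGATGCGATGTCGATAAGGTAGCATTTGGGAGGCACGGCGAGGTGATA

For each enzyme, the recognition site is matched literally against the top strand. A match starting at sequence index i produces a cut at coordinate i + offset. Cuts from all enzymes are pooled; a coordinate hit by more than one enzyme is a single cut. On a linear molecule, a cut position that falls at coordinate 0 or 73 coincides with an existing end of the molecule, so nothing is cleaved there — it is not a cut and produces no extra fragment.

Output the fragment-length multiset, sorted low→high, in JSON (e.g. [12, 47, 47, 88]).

[2,3,5,7,8,10,10,10,18]

Per-enzyme occurrences:
  SqiIII (GATAAG, off=3): starts [14, 37] → cuts [17, 40]
  XjeII (TCAGGCG, off=7): starts [20] → cuts [27]
  CdoVI (TACG, off=2): starts [5] → cuts [7]
  NpsIV (GCGA, off=1): starts [24, 29, 62] → cuts [25, 30, 63]
  WciIII (GGGAGGC, off=6): starts [52] → cuts [58]

Pooled cuts: [7, 17, 25, 27, 30, 40, 58, 63]

Fragments:
  [0,7): 7 bp
  [7,17): 10 bp
  [17,25): 8 bp
  [25,27): 2 bp
  [27,30): 3 bp
  [30,40): 10 bp
  [40,58): 18 bp
  [58,63): 5 bp
  [63,73): 10 bp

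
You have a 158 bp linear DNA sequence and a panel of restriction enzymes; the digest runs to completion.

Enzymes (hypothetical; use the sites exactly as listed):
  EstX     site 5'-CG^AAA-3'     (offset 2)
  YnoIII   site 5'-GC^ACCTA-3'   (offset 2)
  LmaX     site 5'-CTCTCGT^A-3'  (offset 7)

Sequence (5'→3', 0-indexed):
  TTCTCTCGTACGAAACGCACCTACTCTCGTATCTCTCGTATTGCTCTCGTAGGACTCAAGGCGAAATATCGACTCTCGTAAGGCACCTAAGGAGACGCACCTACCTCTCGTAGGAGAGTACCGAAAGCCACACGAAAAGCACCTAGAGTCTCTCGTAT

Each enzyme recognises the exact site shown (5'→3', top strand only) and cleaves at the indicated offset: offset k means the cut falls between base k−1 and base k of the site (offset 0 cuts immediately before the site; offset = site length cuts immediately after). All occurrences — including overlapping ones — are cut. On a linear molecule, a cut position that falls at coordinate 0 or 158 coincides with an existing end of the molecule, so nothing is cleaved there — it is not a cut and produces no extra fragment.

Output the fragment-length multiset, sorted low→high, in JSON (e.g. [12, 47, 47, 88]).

Scan for sites:
  EstX CGAAA/2: at [10, 61, 121, 132] ⇒ [12, 63, 123, 134]
  YnoIII GCACCTA/2: at [16, 82, 96, 138] ⇒ [18, 84, 98, 140]
  LmaX CTCTCGTA/7: at [2, 23, 32, 43, 72, 104, 149] ⇒ [9, 30, 39, 50, 79, 111, 156]

Pooled cuts: [9, 12, 18, 30, 39, 50, 63, 79, 84, 98, 111, 123, 134, 140, 156]

Fragments:
  [0,9): 9 bp
  [9,12): 3 bp
  [12,18): 6 bp
  [18,30): 12 bp
  [30,39): 9 bp
  [39,50): 11 bp
  [50,63): 13 bp
  [63,79): 16 bp
  [79,84): 5 bp
  [84,98): 14 bp
  [98,111): 13 bp
  [111,123): 12 bp
  [123,134): 11 bp
  [134,140): 6 bp
  [140,156): 16 bp
  [156,158): 2 bp

[2,3,5,6,6,9,9,11,11,12,12,13,13,14,16,16]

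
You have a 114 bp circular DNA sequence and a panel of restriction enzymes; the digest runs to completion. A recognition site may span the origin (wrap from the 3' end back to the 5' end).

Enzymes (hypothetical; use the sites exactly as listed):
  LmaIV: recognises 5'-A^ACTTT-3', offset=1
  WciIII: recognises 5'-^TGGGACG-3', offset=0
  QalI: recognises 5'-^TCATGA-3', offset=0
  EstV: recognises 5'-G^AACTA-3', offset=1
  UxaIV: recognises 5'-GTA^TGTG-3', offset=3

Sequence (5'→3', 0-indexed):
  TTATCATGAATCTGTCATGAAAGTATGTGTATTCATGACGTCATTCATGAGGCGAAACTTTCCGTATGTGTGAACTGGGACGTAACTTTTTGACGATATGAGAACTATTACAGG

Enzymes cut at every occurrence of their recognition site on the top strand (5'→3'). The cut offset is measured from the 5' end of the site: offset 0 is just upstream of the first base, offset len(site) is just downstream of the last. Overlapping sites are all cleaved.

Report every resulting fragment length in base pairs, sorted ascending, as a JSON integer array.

Site scan:
  LmaIV AACTTT/1: at [55, 83] ⇒ [56, 84]
  WciIII TGGGACG/0: at [75] ⇒ [75]
  QalI TCATGA/0: at [3, 14, 32, 44] ⇒ [3, 14, 32, 44]
  EstV GAACTA/1: at [101] ⇒ [102]
  UxaIV GTATGTG/3: at [22, 63] ⇒ [25, 66]

Pooled cuts: [3, 14, 25, 32, 44, 56, 66, 75, 84, 102]

Fragment lengths:
  3→14: 11 bp
  14→25: 11 bp
  25→32: 7 bp
  32→44: 12 bp
  44→56: 12 bp
  56→66: 10 bp
  66→75: 9 bp
  75→84: 9 bp
  84→102: 18 bp
  102→3 (wrap): 114-102+3 = 15 bp

[7,9,9,10,11,11,12,12,15,18]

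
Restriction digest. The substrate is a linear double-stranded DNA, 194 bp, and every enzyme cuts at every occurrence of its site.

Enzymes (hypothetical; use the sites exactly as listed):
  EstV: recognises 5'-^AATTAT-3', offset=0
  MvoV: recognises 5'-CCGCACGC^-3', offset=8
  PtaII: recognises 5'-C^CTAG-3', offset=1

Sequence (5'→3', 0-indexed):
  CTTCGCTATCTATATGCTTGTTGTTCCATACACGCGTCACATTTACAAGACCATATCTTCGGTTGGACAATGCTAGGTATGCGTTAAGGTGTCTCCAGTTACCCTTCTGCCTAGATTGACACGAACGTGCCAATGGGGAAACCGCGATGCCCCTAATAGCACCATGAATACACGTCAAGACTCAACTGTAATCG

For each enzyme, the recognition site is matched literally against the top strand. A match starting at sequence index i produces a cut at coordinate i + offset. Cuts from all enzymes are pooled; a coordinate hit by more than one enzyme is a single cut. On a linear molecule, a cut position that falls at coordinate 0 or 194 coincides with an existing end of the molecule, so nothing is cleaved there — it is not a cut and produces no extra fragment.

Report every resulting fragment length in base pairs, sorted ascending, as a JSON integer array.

Site scan:
  EstV (AATTAT, off=0): no sites
  MvoV (CCGCACGC, off=8): no sites
  PtaII (CCTAG, off=1): starts [109] → cuts [110]

All cut coordinates (distinct, sorted): [110]

Fragments:
  [0,110): 110 bp
  [110,194): 84 bp

[84,110]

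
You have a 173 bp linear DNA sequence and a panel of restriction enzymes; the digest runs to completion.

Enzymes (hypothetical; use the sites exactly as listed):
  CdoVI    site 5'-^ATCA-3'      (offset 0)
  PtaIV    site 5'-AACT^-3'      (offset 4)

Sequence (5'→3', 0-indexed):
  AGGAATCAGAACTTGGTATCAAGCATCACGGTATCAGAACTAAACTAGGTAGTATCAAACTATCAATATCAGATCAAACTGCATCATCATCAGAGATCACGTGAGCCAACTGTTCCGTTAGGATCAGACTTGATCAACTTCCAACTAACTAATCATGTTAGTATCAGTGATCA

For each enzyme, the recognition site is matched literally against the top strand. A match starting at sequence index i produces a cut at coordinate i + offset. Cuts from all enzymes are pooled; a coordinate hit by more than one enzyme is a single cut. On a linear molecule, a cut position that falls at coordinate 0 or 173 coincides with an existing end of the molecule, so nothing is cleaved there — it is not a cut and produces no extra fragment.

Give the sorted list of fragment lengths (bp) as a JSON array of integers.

Site scan:
  CdoVI ATCA/0: at [4, 17, 24, 32, 53, 61, 67, 72, 82, 85, 88, 95, 122, 132, 151, 162, 169] ⇒ [4, 17, 24, 32, 53, 61, 67, 72, 82, 85, 88, 95, 122, 132, 151, 162, 169]
  PtaIV AACT/4: at [9, 37, 42, 57, 76, 107, 135, 142, 146] ⇒ [13, 41, 46, 61, 80, 111, 139, 146, 150]

Pooled cuts: [4, 13, 17, 24, 32, 41, 46, 53, 61, 67, 72, 80, 82, 85, 88, 95, 111, 122, 132, 139, 146, 150, 151, 162, 169]

Fragments:
  [0,4): 4 bp
  [4,13): 9 bp
  [13,17): 4 bp
  [17,24): 7 bp
  [24,32): 8 bp
  [32,41): 9 bp
  [41,46): 5 bp
  [46,53): 7 bp
  [53,61): 8 bp
  [61,67): 6 bp
  [67,72): 5 bp
  [72,80): 8 bp
  [80,82): 2 bp
  [82,85): 3 bp
  [85,88): 3 bp
  [88,95): 7 bp
  [95,111): 16 bp
  [111,122): 11 bp
  [122,132): 10 bp
  [132,139): 7 bp
  [139,146): 7 bp
  [146,150): 4 bp
  [150,151): 1 bp
  [151,162): 11 bp
  [162,169): 7 bp
  [169,173): 4 bp

[1,2,3,3,4,4,4,4,5,5,6,7,7,7,7,7,7,8,8,8,9,9,10,11,11,16]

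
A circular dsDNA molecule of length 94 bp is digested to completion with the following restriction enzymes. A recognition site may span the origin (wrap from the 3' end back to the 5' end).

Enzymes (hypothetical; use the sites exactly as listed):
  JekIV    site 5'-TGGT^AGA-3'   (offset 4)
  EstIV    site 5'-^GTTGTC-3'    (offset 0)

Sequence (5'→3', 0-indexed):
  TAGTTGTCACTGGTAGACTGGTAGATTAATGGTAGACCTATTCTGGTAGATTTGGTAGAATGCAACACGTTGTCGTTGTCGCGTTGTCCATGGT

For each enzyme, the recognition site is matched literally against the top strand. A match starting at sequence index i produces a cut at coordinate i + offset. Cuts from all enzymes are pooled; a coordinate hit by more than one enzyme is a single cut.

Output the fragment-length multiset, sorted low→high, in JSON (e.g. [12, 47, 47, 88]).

[6,8,8,9,11,12,12,14,14]

Per-enzyme occurrences:
  JekIV (TGGTAGA, off=4): starts [10, 18, 29, 43, 52] → cuts [14, 22, 33, 47, 56]
  EstIV (GTTGTC, off=0): starts [2, 68, 74, 82] → cuts [2, 68, 74, 82]

All cut coordinates (distinct, sorted): [2, 14, 22, 33, 47, 56, 68, 74, 82]

Fragments:
  2→14: 12 bp
  14→22: 8 bp
  22→33: 11 bp
  33→47: 14 bp
  47→56: 9 bp
  56→68: 12 bp
  68→74: 6 bp
  74→82: 8 bp
  82→2 (wrap): 94-82+2 = 14 bp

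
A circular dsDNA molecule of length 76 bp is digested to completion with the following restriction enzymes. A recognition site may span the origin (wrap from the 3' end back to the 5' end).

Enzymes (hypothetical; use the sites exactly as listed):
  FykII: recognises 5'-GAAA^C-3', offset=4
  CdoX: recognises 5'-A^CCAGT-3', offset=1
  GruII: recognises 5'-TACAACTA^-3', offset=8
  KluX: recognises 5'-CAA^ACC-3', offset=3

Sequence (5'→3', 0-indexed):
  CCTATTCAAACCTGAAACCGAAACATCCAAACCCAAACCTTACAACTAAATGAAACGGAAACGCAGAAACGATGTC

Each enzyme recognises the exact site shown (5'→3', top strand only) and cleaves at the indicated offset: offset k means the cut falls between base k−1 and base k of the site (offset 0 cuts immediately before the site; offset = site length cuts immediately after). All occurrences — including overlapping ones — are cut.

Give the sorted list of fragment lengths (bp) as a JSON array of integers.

Site scan:
  FykII GAAAC/4: at [13, 19, 51, 57, 65] ⇒ [17, 23, 55, 61, 69]
  CdoX (ACCAGT, off=1): no sites
  GruII TACAACTA/8: at [40] ⇒ [48]
  KluX CAAACC/3: at [6, 27, 33] ⇒ [9, 30, 36]

Pooled cuts: [9, 17, 23, 30, 36, 48, 55, 61, 69]

Fragment lengths:
  9→17: 8 bp
  17→23: 6 bp
  23→30: 7 bp
  30→36: 6 bp
  36→48: 12 bp
  48→55: 7 bp
  55→61: 6 bp
  61→69: 8 bp
  69→9 (wrap): 76-69+9 = 16 bp

[6,6,6,7,7,8,8,12,16]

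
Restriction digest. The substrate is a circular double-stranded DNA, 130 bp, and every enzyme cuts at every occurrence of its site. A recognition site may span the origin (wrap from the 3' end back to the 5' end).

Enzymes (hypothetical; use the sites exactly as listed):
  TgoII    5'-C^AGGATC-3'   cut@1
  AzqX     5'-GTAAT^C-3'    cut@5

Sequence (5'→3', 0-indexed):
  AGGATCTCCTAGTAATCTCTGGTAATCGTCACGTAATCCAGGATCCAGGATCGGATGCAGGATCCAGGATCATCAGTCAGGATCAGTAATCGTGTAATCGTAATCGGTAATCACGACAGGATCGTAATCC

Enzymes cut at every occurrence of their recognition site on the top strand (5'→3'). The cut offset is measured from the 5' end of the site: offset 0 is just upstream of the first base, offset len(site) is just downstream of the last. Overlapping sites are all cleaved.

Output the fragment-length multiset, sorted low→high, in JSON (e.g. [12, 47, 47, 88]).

[2,2,6,6,7,7,7,8,10,11,11,12,12,13,16]

Per-enzyme occurrences:
  TgoII CAGGATC/1: at [38, 45, 57, 64, 77, 116, 129] ⇒ [0, 39, 46, 58, 65, 78, 117]
  AzqX GTAATC/5: at [11, 21, 32, 85, 93, 99, 106, 123] ⇒ [16, 26, 37, 90, 98, 104, 111, 128]

Pooled cuts: [0, 16, 26, 37, 39, 46, 58, 65, 78, 90, 98, 104, 111, 117, 128]

Fragment lengths:
  0→16: 16 bp
  16→26: 10 bp
  26→37: 11 bp
  37→39: 2 bp
  39→46: 7 bp
  46→58: 12 bp
  58→65: 7 bp
  65→78: 13 bp
  78→90: 12 bp
  90→98: 8 bp
  98→104: 6 bp
  104→111: 7 bp
  111→117: 6 bp
  117→128: 11 bp
  128→0 (wrap): 130-128+0 = 2 bp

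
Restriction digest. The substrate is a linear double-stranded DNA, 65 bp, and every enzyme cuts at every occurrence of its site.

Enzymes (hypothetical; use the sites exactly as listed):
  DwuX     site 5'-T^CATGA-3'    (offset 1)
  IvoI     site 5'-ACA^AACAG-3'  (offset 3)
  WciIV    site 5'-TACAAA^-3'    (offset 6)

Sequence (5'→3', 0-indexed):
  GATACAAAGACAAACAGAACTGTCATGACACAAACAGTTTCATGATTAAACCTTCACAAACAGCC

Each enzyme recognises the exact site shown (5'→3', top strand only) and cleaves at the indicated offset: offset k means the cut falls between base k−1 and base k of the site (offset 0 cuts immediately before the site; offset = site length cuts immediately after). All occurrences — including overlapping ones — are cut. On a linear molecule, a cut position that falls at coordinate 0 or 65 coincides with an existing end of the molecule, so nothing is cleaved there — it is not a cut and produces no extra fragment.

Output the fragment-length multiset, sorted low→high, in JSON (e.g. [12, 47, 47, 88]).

Scan for sites:
  DwuX TCATGA/1: at [22, 39] ⇒ [23, 40]
  IvoI ACAAACAG/3: at [9, 29, 55] ⇒ [12, 32, 58]
  WciIV TACAAA/6: at [2] ⇒ [8]

Pooled cuts: [8, 12, 23, 32, 40, 58]

Fragments:
  [0,8): 8 bp
  [8,12): 4 bp
  [12,23): 11 bp
  [23,32): 9 bp
  [32,40): 8 bp
  [40,58): 18 bp
  [58,65): 7 bp

[4,7,8,8,9,11,18]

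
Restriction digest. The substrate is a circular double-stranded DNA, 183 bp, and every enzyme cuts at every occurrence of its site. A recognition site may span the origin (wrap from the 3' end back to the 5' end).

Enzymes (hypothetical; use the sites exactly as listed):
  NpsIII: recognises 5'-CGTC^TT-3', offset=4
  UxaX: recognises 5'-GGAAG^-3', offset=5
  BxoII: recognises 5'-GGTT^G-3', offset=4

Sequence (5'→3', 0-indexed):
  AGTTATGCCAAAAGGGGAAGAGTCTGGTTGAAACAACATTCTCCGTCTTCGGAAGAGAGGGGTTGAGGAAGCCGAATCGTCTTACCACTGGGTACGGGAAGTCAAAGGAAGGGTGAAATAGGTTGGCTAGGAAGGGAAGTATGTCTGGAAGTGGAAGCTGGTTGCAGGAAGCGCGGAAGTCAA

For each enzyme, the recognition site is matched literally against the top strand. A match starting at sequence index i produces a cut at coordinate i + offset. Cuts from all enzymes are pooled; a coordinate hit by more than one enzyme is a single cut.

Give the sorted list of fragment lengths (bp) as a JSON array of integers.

[5,6,6,7,8,8,8,9,9,10,10,10,12,13,18,20,24]

Site scan:
  NpsIII CGTCTT/4: at [43, 77] ⇒ [47, 81]
  UxaX GGAAG/5: at [15, 50, 66, 96, 106, 129, 134, 146, 152, 166, 174] ⇒ [20, 55, 71, 101, 111, 134, 139, 151, 157, 171, 179]
  BxoII GGTTG/4: at [25, 60, 120, 159] ⇒ [29, 64, 124, 163]

Pooled cuts: [20, 29, 47, 55, 64, 71, 81, 101, 111, 124, 134, 139, 151, 157, 163, 171, 179]

Fragment lengths:
  20→29: 9 bp
  29→47: 18 bp
  47→55: 8 bp
  55→64: 9 bp
  64→71: 7 bp
  71→81: 10 bp
  81→101: 20 bp
  101→111: 10 bp
  111→124: 13 bp
  124→134: 10 bp
  134→139: 5 bp
  139→151: 12 bp
  151→157: 6 bp
  157→163: 6 bp
  163→171: 8 bp
  171→179: 8 bp
  179→20 (wrap): 183-179+20 = 24 bp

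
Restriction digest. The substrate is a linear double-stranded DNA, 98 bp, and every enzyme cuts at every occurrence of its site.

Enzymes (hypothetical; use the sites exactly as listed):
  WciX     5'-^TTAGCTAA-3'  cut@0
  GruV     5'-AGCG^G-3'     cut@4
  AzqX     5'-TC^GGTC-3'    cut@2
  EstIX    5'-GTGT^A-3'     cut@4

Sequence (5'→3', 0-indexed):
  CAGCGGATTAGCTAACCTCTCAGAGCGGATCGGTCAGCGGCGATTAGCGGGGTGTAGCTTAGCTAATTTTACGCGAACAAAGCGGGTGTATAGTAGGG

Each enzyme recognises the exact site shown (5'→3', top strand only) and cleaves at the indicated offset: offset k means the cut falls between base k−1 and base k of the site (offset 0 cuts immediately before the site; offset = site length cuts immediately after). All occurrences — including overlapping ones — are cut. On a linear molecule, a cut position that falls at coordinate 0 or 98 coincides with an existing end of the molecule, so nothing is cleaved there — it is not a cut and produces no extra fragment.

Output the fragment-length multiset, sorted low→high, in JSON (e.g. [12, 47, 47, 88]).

[2,3,4,5,5,6,8,9,10,20,26]

Site scan:
  WciX TTAGCTAA/0: at [7, 58] ⇒ [7, 58]
  GruV AGCGG/4: at [1, 23, 35, 45, 80] ⇒ [5, 27, 39, 49, 84]
  AzqX TCGGTC/2: at [29] ⇒ [31]
  EstIX GTGTA/4: at [51, 85] ⇒ [55, 89]

All cut coordinates (distinct, sorted): [5, 7, 27, 31, 39, 49, 55, 58, 84, 89]

Fragments:
  [0,5): 5 bp
  [5,7): 2 bp
  [7,27): 20 bp
  [27,31): 4 bp
  [31,39): 8 bp
  [39,49): 10 bp
  [49,55): 6 bp
  [55,58): 3 bp
  [58,84): 26 bp
  [84,89): 5 bp
  [89,98): 9 bp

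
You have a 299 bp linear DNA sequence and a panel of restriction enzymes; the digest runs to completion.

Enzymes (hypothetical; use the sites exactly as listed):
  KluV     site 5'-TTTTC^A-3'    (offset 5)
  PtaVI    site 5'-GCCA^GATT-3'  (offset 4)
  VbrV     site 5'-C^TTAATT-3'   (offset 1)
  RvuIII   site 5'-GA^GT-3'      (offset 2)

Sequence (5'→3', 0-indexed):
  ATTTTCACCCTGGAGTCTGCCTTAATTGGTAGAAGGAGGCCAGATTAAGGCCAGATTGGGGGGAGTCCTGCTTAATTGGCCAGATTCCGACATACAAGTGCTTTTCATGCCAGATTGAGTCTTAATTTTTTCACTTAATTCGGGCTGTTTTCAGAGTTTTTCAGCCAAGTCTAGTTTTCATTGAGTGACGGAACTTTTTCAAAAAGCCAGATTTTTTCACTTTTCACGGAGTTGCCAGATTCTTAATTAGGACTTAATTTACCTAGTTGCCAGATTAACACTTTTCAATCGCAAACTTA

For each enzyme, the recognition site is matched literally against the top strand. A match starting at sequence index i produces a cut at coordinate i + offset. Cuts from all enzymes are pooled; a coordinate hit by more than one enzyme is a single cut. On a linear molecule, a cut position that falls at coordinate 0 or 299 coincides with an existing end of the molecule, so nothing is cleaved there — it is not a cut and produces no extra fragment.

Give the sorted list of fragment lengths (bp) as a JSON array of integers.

[2,3,3,5,5,5,6,6,6,7,7,7,7,7,8,9,9,11,11,11,11,11,13,14,16,17,18,19,21,24]

Per-enzyme occurrences:
  KluV (TTTTCA, off=5): starts [1, 101, 127, 147, 157, 174, 195, 213, 220, 281] → cuts [6, 106, 132, 152, 162, 179, 200, 218, 225, 286]
  PtaVI (GCCAGATT, off=4): starts [38, 49, 78, 108, 205, 233, 268] → cuts [42, 53, 82, 112, 209, 237, 272]
  VbrV (CTTAATT, off=1): starts [20, 70, 120, 133, 241, 252] → cuts [21, 71, 121, 134, 242, 253]
  RvuIII (GAGT, off=2): starts [12, 62, 116, 153, 182, 228] → cuts [14, 64, 118, 155, 184, 230]

All cut coordinates (distinct, sorted): [6, 14, 21, 42, 53, 64, 71, 82, 106, 112, 118, 121, 132, 134, 152, 155, 162, 179, 184, 200, 209, 218, 225, 230, 237, 242, 253, 272, 286]

Fragment lengths:
  [0,6): 6 bp
  [6,14): 8 bp
  [14,21): 7 bp
  [21,42): 21 bp
  [42,53): 11 bp
  [53,64): 11 bp
  [64,71): 7 bp
  [71,82): 11 bp
  [82,106): 24 bp
  [106,112): 6 bp
  [112,118): 6 bp
  [118,121): 3 bp
  [121,132): 11 bp
  [132,134): 2 bp
  [134,152): 18 bp
  [152,155): 3 bp
  [155,162): 7 bp
  [162,179): 17 bp
  [179,184): 5 bp
  [184,200): 16 bp
  [200,209): 9 bp
  [209,218): 9 bp
  [218,225): 7 bp
  [225,230): 5 bp
  [230,237): 7 bp
  [237,242): 5 bp
  [242,253): 11 bp
  [253,272): 19 bp
  [272,286): 14 bp
  [286,299): 13 bp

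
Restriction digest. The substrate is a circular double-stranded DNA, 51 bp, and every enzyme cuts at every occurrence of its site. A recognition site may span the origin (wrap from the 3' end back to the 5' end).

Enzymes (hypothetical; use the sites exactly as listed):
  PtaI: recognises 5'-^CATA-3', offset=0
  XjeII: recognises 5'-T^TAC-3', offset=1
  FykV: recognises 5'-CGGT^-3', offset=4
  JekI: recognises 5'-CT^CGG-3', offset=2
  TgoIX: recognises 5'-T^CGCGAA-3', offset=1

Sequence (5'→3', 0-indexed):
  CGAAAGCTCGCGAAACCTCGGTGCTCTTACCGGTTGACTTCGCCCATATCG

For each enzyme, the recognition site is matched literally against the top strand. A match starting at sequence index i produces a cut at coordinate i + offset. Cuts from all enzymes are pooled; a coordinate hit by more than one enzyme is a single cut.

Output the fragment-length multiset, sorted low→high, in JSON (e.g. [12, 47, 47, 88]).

Per-enzyme occurrences:
  PtaI CATA/0: at [44] ⇒ [44]
  XjeII TTAC/1: at [26] ⇒ [27]
  FykV CGGT/4: at [18, 30] ⇒ [22, 34]
  JekI CTCGG/2: at [16] ⇒ [18]
  TgoIX TCGCGAA/1: at [7, 48] ⇒ [8, 49]

Pooled cuts: [8, 18, 22, 27, 34, 44, 49]

Fragment lengths:
  8→18: 10 bp
  18→22: 4 bp
  22→27: 5 bp
  27→34: 7 bp
  34→44: 10 bp
  44→49: 5 bp
  49→8 (wrap): 51-49+8 = 10 bp

[4,5,5,7,10,10,10]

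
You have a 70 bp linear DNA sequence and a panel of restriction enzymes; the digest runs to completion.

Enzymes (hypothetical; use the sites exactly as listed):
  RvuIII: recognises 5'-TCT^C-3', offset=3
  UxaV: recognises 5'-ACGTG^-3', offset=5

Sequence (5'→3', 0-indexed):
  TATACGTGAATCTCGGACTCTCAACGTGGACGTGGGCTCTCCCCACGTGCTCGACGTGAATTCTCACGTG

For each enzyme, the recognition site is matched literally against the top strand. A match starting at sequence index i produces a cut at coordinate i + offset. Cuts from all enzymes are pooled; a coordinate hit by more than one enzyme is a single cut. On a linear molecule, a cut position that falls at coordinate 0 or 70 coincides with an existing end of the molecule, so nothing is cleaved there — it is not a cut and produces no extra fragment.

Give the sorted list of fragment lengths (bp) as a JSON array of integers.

[5,6,6,6,6,7,8,8,9,9]

Scan for sites:
  RvuIII TCTC/3: at [10, 18, 37, 61] ⇒ [13, 21, 40, 64]
  UxaV ACGTG/5: at [3, 23, 29, 44, 53, 65] ⇒ [8, 28, 34, 49, 58] (position 70 is a terminus of the linear molecule — no cut)

All cut coordinates (distinct, sorted): [8, 13, 21, 28, 34, 40, 49, 58, 64]

Fragments:
  [0,8): 8 bp
  [8,13): 5 bp
  [13,21): 8 bp
  [21,28): 7 bp
  [28,34): 6 bp
  [34,40): 6 bp
  [40,49): 9 bp
  [49,58): 9 bp
  [58,64): 6 bp
  [64,70): 6 bp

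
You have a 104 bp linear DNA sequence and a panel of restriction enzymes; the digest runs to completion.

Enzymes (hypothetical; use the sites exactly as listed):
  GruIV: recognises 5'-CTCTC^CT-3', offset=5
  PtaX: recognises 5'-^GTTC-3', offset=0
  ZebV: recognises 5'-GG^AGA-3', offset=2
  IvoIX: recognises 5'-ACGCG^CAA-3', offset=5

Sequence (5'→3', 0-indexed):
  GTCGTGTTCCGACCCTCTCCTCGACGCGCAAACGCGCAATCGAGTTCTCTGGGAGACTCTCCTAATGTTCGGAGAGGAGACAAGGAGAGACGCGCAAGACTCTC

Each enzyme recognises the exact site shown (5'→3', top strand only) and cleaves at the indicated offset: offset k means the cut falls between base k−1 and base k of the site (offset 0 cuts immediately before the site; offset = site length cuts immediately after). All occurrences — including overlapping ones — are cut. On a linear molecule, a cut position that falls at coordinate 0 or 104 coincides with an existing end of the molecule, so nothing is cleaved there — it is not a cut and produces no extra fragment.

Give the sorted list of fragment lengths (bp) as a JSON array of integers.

[5,5,5,6,7,8,8,8,9,9,10,10,14]

Per-enzyme occurrences:
  GruIV CTCTCCT/5: at [14, 56] ⇒ [19, 61]
  PtaX GTTC/0: at [5, 43, 66] ⇒ [5, 43, 66]
  ZebV GGAGA/2: at [51, 70, 75, 83] ⇒ [53, 72, 77, 85]
  IvoIX ACGCGCAA/5: at [23, 31, 89] ⇒ [28, 36, 94]

All cut coordinates (distinct, sorted): [5, 19, 28, 36, 43, 53, 61, 66, 72, 77, 85, 94]

Fragment lengths:
  [0,5): 5 bp
  [5,19): 14 bp
  [19,28): 9 bp
  [28,36): 8 bp
  [36,43): 7 bp
  [43,53): 10 bp
  [53,61): 8 bp
  [61,66): 5 bp
  [66,72): 6 bp
  [72,77): 5 bp
  [77,85): 8 bp
  [85,94): 9 bp
  [94,104): 10 bp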